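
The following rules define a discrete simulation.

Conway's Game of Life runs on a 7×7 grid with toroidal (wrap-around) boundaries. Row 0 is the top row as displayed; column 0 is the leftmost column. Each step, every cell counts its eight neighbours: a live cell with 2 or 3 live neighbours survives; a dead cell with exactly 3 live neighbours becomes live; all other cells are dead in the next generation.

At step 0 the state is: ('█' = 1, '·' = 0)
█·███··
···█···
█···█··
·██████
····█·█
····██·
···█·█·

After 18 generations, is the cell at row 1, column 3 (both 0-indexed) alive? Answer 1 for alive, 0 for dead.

1

step 0: █·███··
···█···
█···█··
·██████
····█·█
····██·
···█·█·
step 1: ··█····
·██····
██····█
·██···█
█·█···█
···█··█
··█··██
step 2: ··██···
··█····
······█
··█··█·
··██·██
·███···
··██·██
step 3: ·█··█··
··██···
·······
··████·
·····██
██·····
·······
step 4: ··██···
··██···
·······
···████
████·██
█·····█
██·····
step 5: ···█···
··██···
··█··█·
·█·█···
·███···
·····█·
███···█
step 6: █··█···
··███··
·█··█··
·█·██··
·█·██··
···█··█
███···█
step 7: █···█·█
·██·█··
·█···█·
██···█·
█····█·
···████
·███··█
step 8: ····█·█
·████·█
····███
██··██·
██·····
·█·█···
·██····
step 9: ····█··
··█···█
·······
·█··█··
····█·█
·······
████···
step 10: █······
·······
·······
·····█·
·····█·
████···
·███···
step 11: ·██····
·······
·······
·······
·██·█·█
█··██··
···█···
step 12: ··█····
·······
·······
·······
███·██·
██··██·
·█·██··
step 13: ··██···
·······
·······
·█·····
█·████·
·······
██·███·
step 14: ·███···
·······
·······
·████··
·████··
█······
·█·██··
step 15: ·█·██··
··█····
··██···
·█··█··
█···█··
█······
██·██··
step 16: ██··█··
·█··█··
·███···
·██·█··
██·····
█··██·█
██·██··
step 17: ····██·
····█··
█···█··
·······
····███
···████
·······
step 18: ····██·
···██··
·······
····█·█
···█··█
···█··█
···█··█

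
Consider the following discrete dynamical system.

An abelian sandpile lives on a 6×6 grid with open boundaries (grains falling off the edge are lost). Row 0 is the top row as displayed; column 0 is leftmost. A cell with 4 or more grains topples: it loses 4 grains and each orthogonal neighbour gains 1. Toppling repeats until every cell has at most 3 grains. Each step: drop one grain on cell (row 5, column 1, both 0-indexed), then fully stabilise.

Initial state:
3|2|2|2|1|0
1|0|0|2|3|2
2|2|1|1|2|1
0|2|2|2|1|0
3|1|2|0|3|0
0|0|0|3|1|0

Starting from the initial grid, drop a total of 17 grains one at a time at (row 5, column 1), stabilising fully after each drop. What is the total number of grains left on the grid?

k=0  3|2|2|2|1|0
1|0|0|2|3|2
2|2|1|1|2|1
0|2|2|2|1|0
3|1|2|0|3|0
0|0|0|3|1|0
k=1  3|2|2|2|1|0
1|0|0|2|3|2
2|2|1|1|2|1
0|2|2|2|1|0
3|1|2|0|3|0
0|1|0|3|1|0
k=2  3|2|2|2|1|0
1|0|0|2|3|2
2|2|1|1|2|1
0|2|2|2|1|0
3|1|2|0|3|0
0|2|0|3|1|0
k=3  3|2|2|2|1|0
1|0|0|2|3|2
2|2|1|1|2|1
0|2|2|2|1|0
3|1|2|0|3|0
0|3|0|3|1|0
k=4  3|2|2|2|1|0
1|0|0|2|3|2
2|2|1|1|2|1
0|2|2|2|1|0
3|2|2|0|3|0
1|0|1|3|1|0
k=5  3|2|2|2|1|0
1|0|0|2|3|2
2|2|1|1|2|1
0|2|2|2|1|0
3|2|2|0|3|0
1|1|1|3|1|0
k=6  3|2|2|2|1|0
1|0|0|2|3|2
2|2|1|1|2|1
0|2|2|2|1|0
3|2|2|0|3|0
1|2|1|3|1|0
k=7  3|2|2|2|1|0
1|0|0|2|3|2
2|2|1|1|2|1
0|2|2|2|1|0
3|2|2|0|3|0
1|3|1|3|1|0
k=8  3|2|2|2|1|0
1|0|0|2|3|2
2|2|1|1|2|1
0|2|2|2|1|0
3|3|2|0|3|0
2|0|2|3|1|0
k=9  3|2|2|2|1|0
1|0|0|2|3|2
2|2|1|1|2|1
0|2|2|2|1|0
3|3|2|0|3|0
2|1|2|3|1|0
k=10  3|2|2|2|1|0
1|0|0|2|3|2
2|2|1|1|2|1
0|2|2|2|1|0
3|3|2|0|3|0
2|2|2|3|1|0
k=11  3|2|2|2|1|0
1|0|0|2|3|2
2|2|1|1|2|1
0|2|2|2|1|0
3|3|2|0|3|0
2|3|2|3|1|0
k=12  3|2|2|2|1|0
1|0|0|2|3|2
2|2|1|1|2|1
1|3|2|2|1|0
1|1|3|0|3|0
0|2|3|3|1|0
k=13  3|2|2|2|1|0
1|0|0|2|3|2
2|2|1|1|2|1
1|3|2|2|1|0
1|1|3|0|3|0
0|3|3|3|1|0
k=14  3|2|2|2|1|0
1|0|0|2|3|2
2|2|1|1|2|1
1|3|3|2|1|0
1|3|0|2|3|0
1|1|2|0|2|0
k=15  3|2|2|2|1|0
1|0|0|2|3|2
2|2|1|1|2|1
1|3|3|2|1|0
1|3|0|2|3|0
1|2|2|0|2|0
k=16  3|2|2|2|1|0
1|0|0|2|3|2
2|2|1|1|2|1
1|3|3|2|1|0
1|3|0|2|3|0
1|3|2|0|2|0
k=17  3|2|2|2|1|0
1|0|0|2|3|2
2|3|2|1|2|1
2|1|0|3|1|0
2|1|2|2|3|0
2|1|3|0|2|0

54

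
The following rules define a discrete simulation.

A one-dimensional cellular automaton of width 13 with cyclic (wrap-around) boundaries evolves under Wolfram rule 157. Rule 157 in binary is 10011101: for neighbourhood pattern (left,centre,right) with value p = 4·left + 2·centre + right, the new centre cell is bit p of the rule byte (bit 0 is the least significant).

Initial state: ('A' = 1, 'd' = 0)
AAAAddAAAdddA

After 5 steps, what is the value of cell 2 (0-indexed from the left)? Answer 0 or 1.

gen 0: AAAAddAAAdddA
gen 1: AAAdAdAAdAAdA
gen 2: AAddAdAddAddA
gen 3: AdAdAdAAdAAdA
gen 4: ddAdAdAddAddA
gen 5: AdAdAdAAdAAdA

1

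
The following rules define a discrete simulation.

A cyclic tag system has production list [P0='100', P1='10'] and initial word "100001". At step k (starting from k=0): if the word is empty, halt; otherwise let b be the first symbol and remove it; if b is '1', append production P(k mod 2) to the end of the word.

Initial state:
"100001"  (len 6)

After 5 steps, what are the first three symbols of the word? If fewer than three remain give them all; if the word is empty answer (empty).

t=0: "100001"  (len 6)
t=1: "00001100"  (len 8)
t=2: "0001100"  (len 7)
t=3: "001100"  (len 6)
t=4: "01100"  (len 5)
t=5: "1100"  (len 4)

110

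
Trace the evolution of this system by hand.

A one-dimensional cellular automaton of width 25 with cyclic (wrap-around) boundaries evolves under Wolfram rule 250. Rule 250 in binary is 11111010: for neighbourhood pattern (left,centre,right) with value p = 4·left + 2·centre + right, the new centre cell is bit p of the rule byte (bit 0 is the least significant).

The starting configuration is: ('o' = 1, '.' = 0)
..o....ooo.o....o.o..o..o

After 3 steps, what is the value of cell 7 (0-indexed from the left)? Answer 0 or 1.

1

t=0: ..o....ooo.o....o.o..o..o
t=1: oo.o..ooooo.o..o.o.oo.oo.
t=2: ooo.oooooooo.oo.o.ooooooo
t=3: oooooooooooooooo.oooooooo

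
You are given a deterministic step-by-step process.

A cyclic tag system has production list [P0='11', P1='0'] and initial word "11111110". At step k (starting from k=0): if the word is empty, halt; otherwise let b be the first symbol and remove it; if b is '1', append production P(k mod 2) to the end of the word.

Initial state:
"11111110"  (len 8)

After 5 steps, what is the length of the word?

k=0  "11111110"  (len 8)
k=1  "111111011"  (len 9)
k=2  "111110110"  (len 9)
k=3  "1111011011"  (len 10)
k=4  "1110110110"  (len 10)
k=5  "11011011011"  (len 11)

11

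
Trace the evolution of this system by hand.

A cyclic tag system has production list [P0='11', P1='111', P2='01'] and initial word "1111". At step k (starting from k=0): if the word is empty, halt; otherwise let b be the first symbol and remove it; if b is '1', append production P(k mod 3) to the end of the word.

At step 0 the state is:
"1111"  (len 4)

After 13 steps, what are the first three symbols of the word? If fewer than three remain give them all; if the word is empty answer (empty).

gen 0: "1111"  (len 4)
gen 1: "11111"  (len 5)
gen 2: "1111111"  (len 7)
gen 3: "11111101"  (len 8)
gen 4: "111110111"  (len 9)
gen 5: "11110111111"  (len 11)
gen 6: "111011111101"  (len 12)
gen 7: "1101111110111"  (len 13)
gen 8: "101111110111111"  (len 15)
gen 9: "0111111011111101"  (len 16)
gen 10: "111111011111101"  (len 15)
gen 11: "11111011111101111"  (len 17)
gen 12: "111101111110111101"  (len 18)
gen 13: "1110111111011110111"  (len 19)

111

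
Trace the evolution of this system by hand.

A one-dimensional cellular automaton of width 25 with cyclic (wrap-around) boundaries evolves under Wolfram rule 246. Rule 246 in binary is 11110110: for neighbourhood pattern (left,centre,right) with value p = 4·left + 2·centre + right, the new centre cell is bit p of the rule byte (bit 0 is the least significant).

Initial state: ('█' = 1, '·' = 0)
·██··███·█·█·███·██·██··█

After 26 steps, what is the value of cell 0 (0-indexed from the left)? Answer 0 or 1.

step 0: ·██··███·█·█·███·██·██··█
step 1: █·███·███████·███·██·████
step 2: ██·███·███████·███·██·███
step 3: ███·███·███████·███·██·██
step 4: ████·███·███████·███·██·█
step 5: █████·███·███████·███·██·
step 6: ·█████·███·███████·███·██
step 7: █·█████·███·███████·███·█
step 8: ██·█████·███·███████·███·
step 9: ·██·█████·███·███████·███
step 10: █·██·█████·███·███████·██
step 11: ██·██·█████·███·███████·█
step 12: ███·██·█████·███·███████·
step 13: ·███·██·█████·███·███████
step 14: █·███·██·█████·███·██████
step 15: ██·███·██·█████·███·█████
step 16: ███·███·██·█████·███·████
step 17: ████·███·██·█████·███·███
step 18: █████·███·██·█████·███·██
step 19: ██████·███·██·█████·███·█
step 20: ███████·███·██·█████·███·
step 21: ·███████·███·██·█████·███
step 22: █·███████·███·██·█████·██
step 23: ██·███████·███·██·█████·█
step 24: ███·███████·███·██·█████·
step 25: ·███·███████·███·██·█████
step 26: █·███·███████·███·██·████

1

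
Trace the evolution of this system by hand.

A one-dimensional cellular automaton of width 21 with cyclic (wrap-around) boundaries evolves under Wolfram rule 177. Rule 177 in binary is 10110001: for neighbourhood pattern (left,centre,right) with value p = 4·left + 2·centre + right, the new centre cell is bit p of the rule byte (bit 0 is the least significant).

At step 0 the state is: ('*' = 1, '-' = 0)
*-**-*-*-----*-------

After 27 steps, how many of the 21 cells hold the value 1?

step 0: *-**-*-*-----*-------
step 1: -*--*-*-****--******-
step 2: --*--*-*-**-*--****-*
step 3: *--*--*-*--*-*--**-*-
step 4: -*--*--*-*--*-*---*-*
step 5: *-*--*--*-*--*-**--*-
step 6: -*-*--*--*-*--*--*--*
step 7: *-*-*--*--*-*--*--*--
step 8: -*-*-*--*--*-*--*--*-
step 9: --*-*-*--*--*-*--*--*
step 10: *--*-*-*--*--*-*--*--
step 11: -*--*-*-*--*--*-*--*-
step 12: --*--*-*-*--*--*-*--*
step 13: *--*--*-*-*--*--*-*--
step 14: -*--*--*-*-*--*--*-*-
step 15: --*--*--*-*-*--*--*-*
step 16: *--*--*--*-*-*--*--*-
step 17: -*--*--*--*-*-*--*--*
step 18: *-*--*--*--*-*-*--*--
step 19: -*-*--*--*--*-*-*--*-
step 20: --*-*--*--*--*-*-*--*
step 21: *--*-*--*--*--*-*-*--
step 22: -*--*-*--*--*--*-*-*-
step 23: --*--*-*--*--*--*-*-*
step 24: *--*--*-*--*--*--*-*-
step 25: -*--*--*-*--*--*--*-*
step 26: *-*--*--*-*--*--*--*-
step 27: -*-*--*--*-*--*--*--*

8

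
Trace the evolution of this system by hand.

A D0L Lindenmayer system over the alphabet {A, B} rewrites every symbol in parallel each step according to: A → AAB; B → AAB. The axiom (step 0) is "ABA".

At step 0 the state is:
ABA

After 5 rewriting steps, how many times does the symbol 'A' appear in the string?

[0] ABA
[1] AABAABAAB
[2] AABAABAABAABAABAABAABAABAAB
[3] AABAABAABAABAABAABAABAABAABAABAABAABAABAABAABAABAABAABAABAABAABAABAABAABAABAABAAB
[4] AABAABAABAABAABAABAABAABAABAABAABAABAABAABAABAABAABAABAABA…BAABAABAABAABAABAABAABAABAABAABAABAABAABAABAABAABAABAABAAB  (len 243)
[5] AABAABAABAABAABAABAABAABAABAABAABAABAABAABAABAABAABAABAABA…BAABAABAABAABAABAABAABAABAABAABAABAABAABAABAABAABAABAABAAB  (len 729)

486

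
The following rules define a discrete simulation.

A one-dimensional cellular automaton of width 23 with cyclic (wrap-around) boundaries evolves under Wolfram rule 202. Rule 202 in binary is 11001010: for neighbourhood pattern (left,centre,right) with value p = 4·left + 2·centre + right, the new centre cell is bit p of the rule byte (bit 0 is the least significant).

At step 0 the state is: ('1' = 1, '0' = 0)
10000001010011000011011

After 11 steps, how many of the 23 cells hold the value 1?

20

step 0: 10000001010011000011011
step 1: 10000010000111000111011
step 2: 10000100001111001111011
step 3: 10001000011111011111011
step 4: 10010000111111011111011
step 5: 10100001111111011111011
step 6: 10000011111111011111011
step 7: 10000111111111011111011
step 8: 10001111111111011111011
step 9: 10011111111111011111011
step 10: 10111111111111011111011
step 11: 10111111111111011111011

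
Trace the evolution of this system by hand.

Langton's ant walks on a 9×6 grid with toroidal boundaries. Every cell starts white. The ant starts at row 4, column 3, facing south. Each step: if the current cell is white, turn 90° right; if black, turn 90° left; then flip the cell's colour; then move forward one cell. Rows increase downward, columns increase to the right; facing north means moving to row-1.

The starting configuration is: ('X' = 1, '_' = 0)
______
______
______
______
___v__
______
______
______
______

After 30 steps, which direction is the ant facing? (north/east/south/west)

0) ______
______
______
______
___v__
______
______
______
______
1) ______
______
______
______
__<X__
______
______
______
______
2) ______
______
______
__^___
__XX__
______
______
______
______
3) ______
______
______
__X>__
__XX__
______
______
______
______
4) ______
______
______
__XX__
__Xv__
______
______
______
______
5) ______
______
______
__XX__
__X_>_
______
______
______
______
6) ______
______
______
__XX__
__X_X_
____v_
______
______
______
7) ______
______
______
__XX__
__X_X_
___<X_
______
______
______
8) ______
______
______
__XX__
__X^X_
___XX_
______
______
______
9) ______
______
______
__XX__
__XX>_
___XX_
______
______
______
10) ______
______
______
__XX^_
__XX__
___XX_
______
______
______
11) ______
______
______
__XXX>
__XX__
___XX_
______
______
______
12) ______
______
______
__XXXX
__XX_v
___XX_
______
______
______
13) ______
______
______
__XXXX
__XX<X
___XX_
______
______
______
14) ______
______
______
__XX^X
__XXXX
___XX_
______
______
______
15) ______
______
______
__X<_X
__XXXX
___XX_
______
______
______
16) ______
______
______
__X__X
__XvXX
___XX_
______
______
______
17) ______
______
______
__X__X
__X_>X
___XX_
______
______
______
18) ______
______
______
__X_^X
__X__X
___XX_
______
______
______
19) ______
______
______
__X_X>
__X__X
___XX_
______
______
______
20) ______
______
_____^
__X_X_
__X__X
___XX_
______
______
______
21) ______
______
>____X
__X_X_
__X__X
___XX_
______
______
______
22) ______
______
X____X
v_X_X_
__X__X
___XX_
______
______
______
23) ______
______
X____X
X_X_X<
__X__X
___XX_
______
______
______
24) ______
______
X____^
X_X_XX
__X__X
___XX_
______
______
______
25) ______
______
X___<_
X_X_XX
__X__X
___XX_
______
______
______
26) ______
____^_
X___X_
X_X_XX
__X__X
___XX_
______
______
______
27) ______
____X>
X___X_
X_X_XX
__X__X
___XX_
______
______
______
28) ______
____XX
X___Xv
X_X_XX
__X__X
___XX_
______
______
______
29) ______
____XX
X___<X
X_X_XX
__X__X
___XX_
______
______
______
30) ______
____XX
X____X
X_X_vX
__X__X
___XX_
______
______
______

south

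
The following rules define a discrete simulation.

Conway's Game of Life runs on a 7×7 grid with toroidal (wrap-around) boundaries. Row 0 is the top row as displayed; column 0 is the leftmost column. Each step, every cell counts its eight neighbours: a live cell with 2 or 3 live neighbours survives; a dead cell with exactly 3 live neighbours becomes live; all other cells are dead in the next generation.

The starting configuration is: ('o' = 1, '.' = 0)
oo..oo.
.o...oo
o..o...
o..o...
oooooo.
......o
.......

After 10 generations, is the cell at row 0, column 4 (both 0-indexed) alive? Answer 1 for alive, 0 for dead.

k=0  oo..oo.
.o...oo
o..o...
o..o...
oooooo.
......o
.......
k=1  oo..oo.
.oo..o.
ooo.o..
o......
oooooo.
ooooooo
o....oo
k=2  ..o.o..
.....o.
o.oo..o
.....o.
.......
.......
.......
k=3  .......
.oo.ooo
....ooo
......o
.......
.......
.......
k=4  .....o.
o..oo.o
...oo..
......o
.......
.......
.......
k=5  ....ooo
...o..o
o..oo.o
.......
.......
.......
.......
k=6  ....ooo
...o...
o..oooo
.......
.......
.......
.....o.
k=7  ....ooo
o..o...
...oooo
....ooo
.......
.......
....ooo
k=8  o..o...
o..o...
o..o...
...o..o
.....o.
.....o.
....o.o
k=9  o..oo.o
ooooo.o
o.ooo.o
....o.o
....ooo
....ooo
....ooo
k=10  .......
.......
.......
.......
o..o...
o..o...
.......

0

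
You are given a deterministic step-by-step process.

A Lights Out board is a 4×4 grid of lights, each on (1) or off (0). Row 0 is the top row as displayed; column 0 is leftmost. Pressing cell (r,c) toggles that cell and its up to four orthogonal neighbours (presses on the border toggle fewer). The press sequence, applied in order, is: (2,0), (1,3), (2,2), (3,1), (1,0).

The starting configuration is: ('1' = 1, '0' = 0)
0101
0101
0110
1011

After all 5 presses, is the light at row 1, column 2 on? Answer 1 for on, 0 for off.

0

k=0  0101
0101
0110
1011
k=1  0101
1101
1010
0011
k=2  0100
1110
1011
0011
k=3  0100
1100
1100
0001
k=4  0100
1100
1000
1111
k=5  1100
0000
0000
1111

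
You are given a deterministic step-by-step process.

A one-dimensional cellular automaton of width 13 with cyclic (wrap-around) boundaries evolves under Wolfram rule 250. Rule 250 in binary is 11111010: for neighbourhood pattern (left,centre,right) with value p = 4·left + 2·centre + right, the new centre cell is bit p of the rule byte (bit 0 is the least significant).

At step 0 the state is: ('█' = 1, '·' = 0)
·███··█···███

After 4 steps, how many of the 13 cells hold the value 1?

13

t=0: ·███··█···███
t=1: ██████·█·████
t=2: ███████·█████
t=3: █████████████
t=4: █████████████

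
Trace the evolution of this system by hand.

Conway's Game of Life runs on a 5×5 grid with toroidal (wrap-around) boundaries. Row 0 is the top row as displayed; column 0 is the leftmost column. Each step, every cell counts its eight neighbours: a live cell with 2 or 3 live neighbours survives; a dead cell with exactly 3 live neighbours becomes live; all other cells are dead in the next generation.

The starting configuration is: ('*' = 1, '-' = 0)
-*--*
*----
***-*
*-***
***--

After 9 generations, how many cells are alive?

[0] -*--*
*----
***-*
*-***
***--
[1] --*-*
--**-
--*--
-----
-----
[2] --*--
-**--
--**-
-----
-----
[3] -**--
-*---
-***-
-----
-----
[4] -**--
*--*-
-**--
--*--
-----
[5] -**--
*--*-
-***-
-**--
-**--
[6] *--*-
*--**
*--**
*----
*--*-
[7] ****-
-**--
-*-*-
**-*-
**---
[8] ---**
----*
---**
-----
---*-
[9] ---**
*----
---**
---**
---**

9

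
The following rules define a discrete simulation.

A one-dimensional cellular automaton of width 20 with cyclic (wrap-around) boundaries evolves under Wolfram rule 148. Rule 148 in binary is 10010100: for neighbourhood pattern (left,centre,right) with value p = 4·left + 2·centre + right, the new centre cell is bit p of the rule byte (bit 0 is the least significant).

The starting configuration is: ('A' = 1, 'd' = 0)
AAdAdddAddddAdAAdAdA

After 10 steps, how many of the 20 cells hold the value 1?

gen 0: AAdAdddAddddAdAAdAdA
gen 1: AddAAddAAdddAddddAdd
gen 2: AAdddAdddAddAAdddAAd
gen 3: ddAddAAddAAdddAddddd
gen 4: ddAAdddAdddAddAAdddd
gen 5: ddddAddAAddAAdddAddd
gen 6: ddddAAdddAdddAddAAdd
gen 7: ddddddAddAAddAAdddAd
gen 8: ddddddAAdddAdddAddAA
gen 9: AdddddddAddAAddAAddd
gen 10: AAddddddAAdddAdddAdd

6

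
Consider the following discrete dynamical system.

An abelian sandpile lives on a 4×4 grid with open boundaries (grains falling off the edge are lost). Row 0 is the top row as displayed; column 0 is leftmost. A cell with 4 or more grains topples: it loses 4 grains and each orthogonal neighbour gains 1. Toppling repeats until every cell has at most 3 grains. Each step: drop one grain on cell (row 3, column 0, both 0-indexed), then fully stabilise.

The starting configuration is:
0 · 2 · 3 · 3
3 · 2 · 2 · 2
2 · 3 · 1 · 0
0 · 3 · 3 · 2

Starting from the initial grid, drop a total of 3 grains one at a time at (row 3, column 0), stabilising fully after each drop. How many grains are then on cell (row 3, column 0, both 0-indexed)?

3

k=0  0 · 2 · 3 · 3
3 · 2 · 2 · 2
2 · 3 · 1 · 0
0 · 3 · 3 · 2
k=1  0 · 2 · 3 · 3
3 · 2 · 2 · 2
2 · 3 · 1 · 0
1 · 3 · 3 · 2
k=2  0 · 2 · 3 · 3
3 · 2 · 2 · 2
2 · 3 · 1 · 0
2 · 3 · 3 · 2
k=3  0 · 2 · 3 · 3
3 · 2 · 2 · 2
2 · 3 · 1 · 0
3 · 3 · 3 · 2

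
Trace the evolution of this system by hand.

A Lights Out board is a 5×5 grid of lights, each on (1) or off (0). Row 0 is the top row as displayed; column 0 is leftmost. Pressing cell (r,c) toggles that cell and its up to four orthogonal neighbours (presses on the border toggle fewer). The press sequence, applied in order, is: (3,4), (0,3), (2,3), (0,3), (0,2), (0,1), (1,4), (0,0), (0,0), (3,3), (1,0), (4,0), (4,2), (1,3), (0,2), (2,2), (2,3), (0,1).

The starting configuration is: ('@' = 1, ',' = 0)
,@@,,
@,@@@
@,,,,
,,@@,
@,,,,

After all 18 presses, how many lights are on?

16

step 0: ,@@,,
@,@@@
@,,,,
,,@@,
@,,,,
step 1: ,@@,,
@,@@@
@,,,@
,,@,@
@,,,@
step 2: ,@,@@
@,@,@
@,,,@
,,@,@
@,,,@
step 3: ,@,@@
@,@@@
@,@@,
,,@@@
@,,,@
step 4: ,@@,,
@,@,@
@,@@,
,,@@@
@,,,@
step 5: ,,,@,
@,,,@
@,@@,
,,@@@
@,,,@
step 6: @@@@,
@@,,@
@,@@,
,,@@@
@,,,@
step 7: @@@@@
@@,@,
@,@@@
,,@@@
@,,,@
step 8: ,,@@@
,@,@,
@,@@@
,,@@@
@,,,@
step 9: @@@@@
@@,@,
@,@@@
,,@@@
@,,,@
step 10: @@@@@
@@,@,
@,@,@
,,,,,
@,,@@
step 11: ,@@@@
,,,@,
,,@,@
,,,,,
@,,@@
step 12: ,@@@@
,,,@,
,,@,@
@,,,,
,@,@@
step 13: ,@@@@
,,,@,
,,@,@
@,@,,
,,@,@
step 14: ,@@,@
,,@,@
,,@@@
@,@,,
,,@,@
step 15: ,,,@@
,,,,@
,,@@@
@,@,,
,,@,@
step 16: ,,,@@
,,@,@
,@,,@
@,,,,
,,@,@
step 17: ,,,@@
,,@@@
,@@@,
@,,@,
,,@,@
step 18: @@@@@
,@@@@
,@@@,
@,,@,
,,@,@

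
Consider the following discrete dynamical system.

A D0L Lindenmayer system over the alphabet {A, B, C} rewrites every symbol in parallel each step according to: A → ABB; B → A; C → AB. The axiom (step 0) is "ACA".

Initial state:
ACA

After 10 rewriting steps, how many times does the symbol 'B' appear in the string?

0) ACA
1) ABBABABB
2) ABBAAABBAABBAA
3) ABBAAABBABBABBAAABBABBAAABBABB
4) ABBAAABBABBABBAAABBAAABBAAABBABBABBAAABBAAABBABBABBAAABBAA
5) ABBAAABBABBABBAAABBAAABBAAABBABBABBAAABBABBABBAAABBABBABBAAABBAAABBAAABBABBABBAAABBABBABBAAABBAAABBAAABBABBABBAAABBABB
6) ABBAAABBABBABBAAABBAAABBAAABBABBABBAAABBABBABBAAABBABBABBA…BBABBABBAAABBABBABBAAABBABBABBAAABBAAABBAAABBABBABBAAABBAA  (len 234)
7) ABBAAABBABBABBAAABBAAABBAAABBABBABBAAABBABBABBAAABBABBABBA…BABBABBAAABBABBABBAAABBABBABBAAABBAAABBAAABBABBABBAAABBABB  (len 470)
8) ABBAAABBABBABBAAABBAAABBAAABBABBABBAAABBABBABBAAABBABBABBA…BBABBABBAAABBABBABBAAABBABBABBAAABBAAABBAAABBABBABBAAABBAA  (len 938)
9) ABBAAABBABBABBAAABBAAABBAAABBABBABBAAABBABBABBAAABBABBABBA…BABBABBAAABBABBABBAAABBABBABBAAABBAAABBAAABBABBABBAAABBABB  (len 1878)
10) ABBAAABBABBABBAAABBAAABBAAABBABBABBAAABBABBABBAAABBABBABBA…BBABBABBAAABBABBABBAAABBABBABBAAABBAAABBAAABBABBABBAAABBAA  (len 3754)

1876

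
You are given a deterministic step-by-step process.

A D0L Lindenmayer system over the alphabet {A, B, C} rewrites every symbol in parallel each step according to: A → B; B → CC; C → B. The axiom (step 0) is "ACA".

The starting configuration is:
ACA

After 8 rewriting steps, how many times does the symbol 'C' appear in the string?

48

step 0: ACA
step 1: BBB
step 2: CCCCCC
step 3: BBBBBB
step 4: CCCCCCCCCCCC
step 5: BBBBBBBBBBBB
step 6: CCCCCCCCCCCCCCCCCCCCCCCC
step 7: BBBBBBBBBBBBBBBBBBBBBBBB
step 8: CCCCCCCCCCCCCCCCCCCCCCCCCCCCCCCCCCCCCCCCCCCCCCCC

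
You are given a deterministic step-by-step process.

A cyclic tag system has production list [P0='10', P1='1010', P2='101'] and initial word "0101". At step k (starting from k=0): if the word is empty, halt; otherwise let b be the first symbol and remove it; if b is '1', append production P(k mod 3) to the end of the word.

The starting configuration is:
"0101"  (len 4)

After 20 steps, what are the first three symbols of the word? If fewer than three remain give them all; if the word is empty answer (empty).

010

0) "0101"  (len 4)
1) "101"  (len 3)
2) "011010"  (len 6)
3) "11010"  (len 5)
4) "101010"  (len 6)
5) "010101010"  (len 9)
6) "10101010"  (len 8)
7) "010101010"  (len 9)
8) "10101010"  (len 8)
9) "0101010101"  (len 10)
10) "101010101"  (len 9)
11) "010101011010"  (len 12)
12) "10101011010"  (len 11)
13) "010101101010"  (len 12)
14) "10101101010"  (len 11)
15) "0101101010101"  (len 13)
16) "101101010101"  (len 12)
17) "011010101011010"  (len 15)
18) "11010101011010"  (len 14)
19) "101010101101010"  (len 15)
20) "010101011010101010"  (len 18)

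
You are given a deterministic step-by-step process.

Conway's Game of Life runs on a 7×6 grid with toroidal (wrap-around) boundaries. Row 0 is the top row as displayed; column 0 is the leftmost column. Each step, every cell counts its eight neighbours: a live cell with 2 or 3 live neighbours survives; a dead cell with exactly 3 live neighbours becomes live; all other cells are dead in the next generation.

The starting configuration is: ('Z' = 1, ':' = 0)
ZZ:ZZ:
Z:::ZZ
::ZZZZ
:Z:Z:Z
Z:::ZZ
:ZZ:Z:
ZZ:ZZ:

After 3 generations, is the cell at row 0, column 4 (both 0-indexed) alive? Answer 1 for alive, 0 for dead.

0

[0] ZZ:ZZ:
Z:::ZZ
::ZZZZ
:Z:Z:Z
Z:::ZZ
:ZZ:Z:
ZZ:ZZ:
[1] ::::::
::::::
:ZZ:::
:Z::::
::::::
::Z:::
::::::
[2] ::::::
::::::
:ZZ:::
:ZZ:::
::::::
::::::
::::::
[3] ::::::
::::::
:ZZ:::
:ZZ:::
::::::
::::::
::::::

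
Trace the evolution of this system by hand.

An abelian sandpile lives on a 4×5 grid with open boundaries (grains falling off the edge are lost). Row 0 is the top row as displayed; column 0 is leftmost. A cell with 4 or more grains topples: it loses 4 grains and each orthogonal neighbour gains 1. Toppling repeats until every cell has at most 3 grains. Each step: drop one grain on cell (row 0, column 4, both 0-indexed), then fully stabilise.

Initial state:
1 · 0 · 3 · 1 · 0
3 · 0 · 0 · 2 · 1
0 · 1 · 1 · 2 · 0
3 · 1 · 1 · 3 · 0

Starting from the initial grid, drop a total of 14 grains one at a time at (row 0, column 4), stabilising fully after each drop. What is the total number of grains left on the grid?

26

[0] 1 · 0 · 3 · 1 · 0
3 · 0 · 0 · 2 · 1
0 · 1 · 1 · 2 · 0
3 · 1 · 1 · 3 · 0
[1] 1 · 0 · 3 · 1 · 1
3 · 0 · 0 · 2 · 1
0 · 1 · 1 · 2 · 0
3 · 1 · 1 · 3 · 0
[2] 1 · 0 · 3 · 1 · 2
3 · 0 · 0 · 2 · 1
0 · 1 · 1 · 2 · 0
3 · 1 · 1 · 3 · 0
[3] 1 · 0 · 3 · 1 · 3
3 · 0 · 0 · 2 · 1
0 · 1 · 1 · 2 · 0
3 · 1 · 1 · 3 · 0
[4] 1 · 0 · 3 · 2 · 0
3 · 0 · 0 · 2 · 2
0 · 1 · 1 · 2 · 0
3 · 1 · 1 · 3 · 0
[5] 1 · 0 · 3 · 2 · 1
3 · 0 · 0 · 2 · 2
0 · 1 · 1 · 2 · 0
3 · 1 · 1 · 3 · 0
[6] 1 · 0 · 3 · 2 · 2
3 · 0 · 0 · 2 · 2
0 · 1 · 1 · 2 · 0
3 · 1 · 1 · 3 · 0
[7] 1 · 0 · 3 · 2 · 3
3 · 0 · 0 · 2 · 2
0 · 1 · 1 · 2 · 0
3 · 1 · 1 · 3 · 0
[8] 1 · 0 · 3 · 3 · 0
3 · 0 · 0 · 2 · 3
0 · 1 · 1 · 2 · 0
3 · 1 · 1 · 3 · 0
[9] 1 · 0 · 3 · 3 · 1
3 · 0 · 0 · 2 · 3
0 · 1 · 1 · 2 · 0
3 · 1 · 1 · 3 · 0
[10] 1 · 0 · 3 · 3 · 2
3 · 0 · 0 · 2 · 3
0 · 1 · 1 · 2 · 0
3 · 1 · 1 · 3 · 0
[11] 1 · 0 · 3 · 3 · 3
3 · 0 · 0 · 2 · 3
0 · 1 · 1 · 2 · 0
3 · 1 · 1 · 3 · 0
[12] 1 · 1 · 0 · 2 · 2
3 · 0 · 2 · 0 · 1
0 · 1 · 1 · 3 · 1
3 · 1 · 1 · 3 · 0
[13] 1 · 1 · 0 · 2 · 3
3 · 0 · 2 · 0 · 1
0 · 1 · 1 · 3 · 1
3 · 1 · 1 · 3 · 0
[14] 1 · 1 · 0 · 3 · 0
3 · 0 · 2 · 0 · 2
0 · 1 · 1 · 3 · 1
3 · 1 · 1 · 3 · 0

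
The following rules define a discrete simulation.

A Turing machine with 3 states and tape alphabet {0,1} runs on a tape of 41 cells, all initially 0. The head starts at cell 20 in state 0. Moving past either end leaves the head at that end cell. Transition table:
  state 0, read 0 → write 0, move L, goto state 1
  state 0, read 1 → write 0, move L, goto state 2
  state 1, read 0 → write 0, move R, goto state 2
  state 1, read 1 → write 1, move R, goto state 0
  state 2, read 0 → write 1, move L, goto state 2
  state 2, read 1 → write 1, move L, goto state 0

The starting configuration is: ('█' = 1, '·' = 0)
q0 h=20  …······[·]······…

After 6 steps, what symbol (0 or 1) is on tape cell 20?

gen 0: q0 h=20  …······[·]······…
gen 1: q1 h=19  …······[·]······…
gen 2: q2 h=20  …······[·]······…
gen 3: q2 h=19  …······[·]█·····…
gen 4: q2 h=18  …······[·]██····…
gen 5: q2 h=17  …······[·]███···…
gen 6: q2 h=16  …······[·]████··…

1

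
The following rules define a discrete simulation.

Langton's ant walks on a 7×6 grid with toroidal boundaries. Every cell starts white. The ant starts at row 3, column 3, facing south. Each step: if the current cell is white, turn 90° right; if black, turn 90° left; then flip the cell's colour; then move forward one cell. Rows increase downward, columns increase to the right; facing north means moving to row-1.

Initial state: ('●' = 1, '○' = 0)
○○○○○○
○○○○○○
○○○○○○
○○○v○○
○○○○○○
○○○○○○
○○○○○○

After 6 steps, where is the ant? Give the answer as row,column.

k=0  ○○○○○○
○○○○○○
○○○○○○
○○○v○○
○○○○○○
○○○○○○
○○○○○○
k=1  ○○○○○○
○○○○○○
○○○○○○
○○<●○○
○○○○○○
○○○○○○
○○○○○○
k=2  ○○○○○○
○○○○○○
○○^○○○
○○●●○○
○○○○○○
○○○○○○
○○○○○○
k=3  ○○○○○○
○○○○○○
○○●>○○
○○●●○○
○○○○○○
○○○○○○
○○○○○○
k=4  ○○○○○○
○○○○○○
○○●●○○
○○●v○○
○○○○○○
○○○○○○
○○○○○○
k=5  ○○○○○○
○○○○○○
○○●●○○
○○●○>○
○○○○○○
○○○○○○
○○○○○○
k=6  ○○○○○○
○○○○○○
○○●●○○
○○●○●○
○○○○v○
○○○○○○
○○○○○○

4,4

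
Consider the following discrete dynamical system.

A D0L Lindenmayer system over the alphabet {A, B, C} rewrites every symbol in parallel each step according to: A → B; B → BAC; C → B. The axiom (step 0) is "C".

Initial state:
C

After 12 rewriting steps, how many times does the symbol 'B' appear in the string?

k=0  C
k=1  B
k=2  BAC
k=3  BACBB
k=4  BACBBBACBAC
k=5  BACBBBACBACBACBBBACBB
k=6  BACBBBACBACBACBBBACBBBACBBBACBACBACBBBACBAC
k=7  BACBBBACBACBACBBBACBBBACBBBACBACBACBBBACBACBACBBBACBACBACBBBACBBBACBBBACBACBACBBBACBB
k=8  BACBBBACBACBACBBBACBBBACBBBACBACBACBBBACBACBACBBBACBACBACB…CBACBACBBBACBACBACBBBACBACBACBBBACBBBACBBBACBACBACBBBACBAC  (len 171)
k=9  BACBBBACBACBACBBBACBBBACBBBACBACBACBBBACBACBACBBBACBACBACB…ACBACBACBBBACBACBACBBBACBACBACBBBACBBBACBBBACBACBACBBBACBB  (len 341)
k=10  BACBBBACBACBACBBBACBBBACBBBACBACBACBBBACBACBACBBBACBACBACB…CBACBACBBBACBACBACBBBACBACBACBBBACBBBACBBBACBACBACBBBACBAC  (len 683)
k=11  BACBBBACBACBACBBBACBBBACBBBACBACBACBBBACBACBACBBBACBACBACB…ACBACBACBBBACBACBACBBBACBACBACBBBACBBBACBBBACBACBACBBBACBB  (len 1365)
k=12  BACBBBACBACBACBBBACBBBACBBBACBACBACBBBACBACBACBBBACBACBACB…CBACBACBBBACBACBACBBBACBACBACBBBACBBBACBBBACBACBACBBBACBAC  (len 2731)

1365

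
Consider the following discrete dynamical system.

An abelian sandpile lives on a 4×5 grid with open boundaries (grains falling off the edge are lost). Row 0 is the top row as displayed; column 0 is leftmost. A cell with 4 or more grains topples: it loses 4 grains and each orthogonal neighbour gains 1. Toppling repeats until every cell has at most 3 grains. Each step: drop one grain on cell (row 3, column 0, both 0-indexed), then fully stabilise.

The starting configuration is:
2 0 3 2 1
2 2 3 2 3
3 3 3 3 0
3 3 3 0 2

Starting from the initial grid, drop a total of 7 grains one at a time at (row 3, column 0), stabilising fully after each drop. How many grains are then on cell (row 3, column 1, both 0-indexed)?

1

t=0: 2 0 3 2 1
2 2 3 2 3
3 3 3 3 0
3 3 3 0 2
t=1: 3 2 1 0 3
0 1 3 2 0
2 3 3 1 2
2 2 1 2 2
t=2: 3 2 1 0 3
0 1 3 2 0
2 3 3 1 2
3 2 1 2 2
t=3: 3 2 1 0 3
0 1 3 2 0
3 3 3 1 2
0 3 1 2 2
t=4: 3 2 1 0 3
0 1 3 2 0
3 3 3 1 2
1 3 1 2 2
t=5: 3 2 1 0 3
0 1 3 2 0
3 3 3 1 2
2 3 1 2 2
t=6: 3 2 1 0 3
0 1 3 2 0
3 3 3 1 2
3 3 1 2 2
t=7: 3 2 2 0 3
1 3 0 3 0
1 2 1 2 2
2 1 3 2 2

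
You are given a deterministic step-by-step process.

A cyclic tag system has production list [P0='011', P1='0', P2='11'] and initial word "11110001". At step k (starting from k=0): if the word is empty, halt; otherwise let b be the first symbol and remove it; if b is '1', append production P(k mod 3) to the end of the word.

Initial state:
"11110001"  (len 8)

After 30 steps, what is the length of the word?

12

gen 0: "11110001"  (len 8)
gen 1: "1110001011"  (len 10)
gen 2: "1100010110"  (len 10)
gen 3: "10001011011"  (len 11)
gen 4: "0001011011011"  (len 13)
gen 5: "001011011011"  (len 12)
gen 6: "01011011011"  (len 11)
gen 7: "1011011011"  (len 10)
gen 8: "0110110110"  (len 10)
gen 9: "110110110"  (len 9)
gen 10: "10110110011"  (len 11)
gen 11: "01101100110"  (len 11)
gen 12: "1101100110"  (len 10)
gen 13: "101100110011"  (len 12)
gen 14: "011001100110"  (len 12)
gen 15: "11001100110"  (len 11)
gen 16: "1001100110011"  (len 13)
gen 17: "0011001100110"  (len 13)
gen 18: "011001100110"  (len 12)
gen 19: "11001100110"  (len 11)
gen 20: "10011001100"  (len 11)
gen 21: "001100110011"  (len 12)
gen 22: "01100110011"  (len 11)
gen 23: "1100110011"  (len 10)
gen 24: "10011001111"  (len 11)
gen 25: "0011001111011"  (len 13)
gen 26: "011001111011"  (len 12)
gen 27: "11001111011"  (len 11)
gen 28: "1001111011011"  (len 13)
gen 29: "0011110110110"  (len 13)
gen 30: "011110110110"  (len 12)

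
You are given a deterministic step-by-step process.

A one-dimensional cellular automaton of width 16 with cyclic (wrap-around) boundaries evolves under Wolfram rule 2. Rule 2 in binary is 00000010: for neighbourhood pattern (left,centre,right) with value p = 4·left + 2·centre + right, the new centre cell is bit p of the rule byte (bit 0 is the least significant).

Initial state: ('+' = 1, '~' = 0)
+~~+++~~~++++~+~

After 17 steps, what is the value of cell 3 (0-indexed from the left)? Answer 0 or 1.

t=0: +~~+++~~~++++~+~
t=1: ~~+~~~~~+~~~~~~~
t=2: ~+~~~~~+~~~~~~~~
t=3: +~~~~~+~~~~~~~~~
t=4: ~~~~~+~~~~~~~~~+
t=5: ~~~~+~~~~~~~~~+~
t=6: ~~~+~~~~~~~~~+~~
t=7: ~~+~~~~~~~~~+~~~
t=8: ~+~~~~~~~~~+~~~~
t=9: +~~~~~~~~~+~~~~~
t=10: ~~~~~~~~~+~~~~~+
t=11: ~~~~~~~~+~~~~~+~
t=12: ~~~~~~~+~~~~~+~~
t=13: ~~~~~~+~~~~~+~~~
t=14: ~~~~~+~~~~~+~~~~
t=15: ~~~~+~~~~~+~~~~~
t=16: ~~~+~~~~~+~~~~~~
t=17: ~~+~~~~~+~~~~~~~

0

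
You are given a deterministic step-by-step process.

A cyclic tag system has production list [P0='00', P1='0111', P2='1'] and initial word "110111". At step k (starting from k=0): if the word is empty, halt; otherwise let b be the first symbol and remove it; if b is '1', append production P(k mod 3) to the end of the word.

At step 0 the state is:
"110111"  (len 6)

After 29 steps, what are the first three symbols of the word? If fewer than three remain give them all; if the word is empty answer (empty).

k=0  "110111"  (len 6)
k=1  "1011100"  (len 7)
k=2  "0111000111"  (len 10)
k=3  "111000111"  (len 9)
k=4  "1100011100"  (len 10)
k=5  "1000111000111"  (len 13)
k=6  "0001110001111"  (len 13)
k=7  "001110001111"  (len 12)
k=8  "01110001111"  (len 11)
k=9  "1110001111"  (len 10)
k=10  "11000111100"  (len 11)
k=11  "10001111000111"  (len 14)
k=12  "00011110001111"  (len 14)
k=13  "0011110001111"  (len 13)
k=14  "011110001111"  (len 12)
k=15  "11110001111"  (len 11)
k=16  "111000111100"  (len 12)
k=17  "110001111000111"  (len 15)
k=18  "100011110001111"  (len 15)
k=19  "0001111000111100"  (len 16)
k=20  "001111000111100"  (len 15)
k=21  "01111000111100"  (len 14)
k=22  "1111000111100"  (len 13)
k=23  "1110001111000111"  (len 16)
k=24  "1100011110001111"  (len 16)
k=25  "10001111000111100"  (len 17)
k=26  "00011110001111000111"  (len 20)
k=27  "0011110001111000111"  (len 19)
k=28  "011110001111000111"  (len 18)
k=29  "11110001111000111"  (len 17)

111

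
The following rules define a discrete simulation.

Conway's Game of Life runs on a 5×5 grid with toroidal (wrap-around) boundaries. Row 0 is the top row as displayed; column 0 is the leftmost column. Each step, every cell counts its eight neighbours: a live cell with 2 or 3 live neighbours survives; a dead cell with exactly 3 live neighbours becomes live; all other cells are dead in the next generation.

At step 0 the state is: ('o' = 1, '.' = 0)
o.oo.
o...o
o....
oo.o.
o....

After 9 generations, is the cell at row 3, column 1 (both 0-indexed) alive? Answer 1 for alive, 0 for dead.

k=0  o.oo.
o...o
o....
oo.o.
o....
k=1  o..o.
o..o.
.....
oo...
o..o.
k=2  oooo.
.....
oo..o
oo..o
o.o..
k=3  o.ooo
...o.
.o..o
..oo.
.....
k=4  ..ooo
.o...
....o
..oo.
.o...
k=5  oooo.
o.o.o
..oo.
..oo.
.o..o
k=6  .....
o....
.....
.o..o
....o
k=7  .....
.....
o....
o....
o....
k=8  .....
.....
.....
oo..o
.....
k=9  .....
.....
o....
o....
o....

0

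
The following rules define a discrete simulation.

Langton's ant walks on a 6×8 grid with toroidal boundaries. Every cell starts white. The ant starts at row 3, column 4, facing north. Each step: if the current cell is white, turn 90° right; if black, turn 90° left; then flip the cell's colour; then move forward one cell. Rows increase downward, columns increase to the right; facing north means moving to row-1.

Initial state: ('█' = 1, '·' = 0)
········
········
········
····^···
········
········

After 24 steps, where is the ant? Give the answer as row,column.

5,2

k=0  ········
········
········
····^···
········
········
k=1  ········
········
········
····█>··
········
········
k=2  ········
········
········
····██··
·····v··
········
k=3  ········
········
········
····██··
····<█··
········
k=4  ········
········
········
····^█··
····██··
········
k=5  ········
········
········
···<·█··
····██··
········
k=6  ········
········
···^····
···█·█··
····██··
········
k=7  ········
········
···█>···
···█·█··
····██··
········
k=8  ········
········
···██···
···█v█··
····██··
········
k=9  ········
········
···██···
···<██··
····██··
········
k=10  ········
········
···██···
····██··
···v██··
········
k=11  ········
········
···██···
····██··
··<███··
········
k=12  ········
········
···██···
··^·██··
··████··
········
k=13  ········
········
···██···
··█>██··
··████··
········
k=14  ········
········
···██···
··████··
··█v██··
········
k=15  ········
········
···██···
··████··
··█·>█··
········
k=16  ········
········
···██···
··██^█··
··█··█··
········
k=17  ········
········
···██···
··█<·█··
··█··█··
········
k=18  ········
········
···██···
··█··█··
··█v·█··
········
k=19  ········
········
···██···
··█··█··
··<█·█··
········
k=20  ········
········
···██···
··█··█··
···█·█··
··v·····
k=21  ········
········
···██···
··█··█··
···█·█··
·<█·····
k=22  ········
········
···██···
··█··█··
·^·█·█··
·██·····
k=23  ········
········
···██···
··█··█··
·█>█·█··
·██·····
k=24  ········
········
···██···
··█··█··
·███·█··
·█v·····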